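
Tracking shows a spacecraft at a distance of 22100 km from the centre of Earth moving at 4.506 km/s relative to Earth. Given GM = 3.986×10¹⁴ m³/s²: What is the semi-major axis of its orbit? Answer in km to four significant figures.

a ≈ 25280 km

r = 2.210×10⁷ m.
Specific orbital energy ε = v²/2 − μ/r = (4506)²/2 − 3.986×10¹⁴/2.210×10⁷ = -7.884×10⁶ J/kg.
Since ε = −μ/(2a), a = −μ/(2ε) = 2.528×10⁷ m = 25278 km.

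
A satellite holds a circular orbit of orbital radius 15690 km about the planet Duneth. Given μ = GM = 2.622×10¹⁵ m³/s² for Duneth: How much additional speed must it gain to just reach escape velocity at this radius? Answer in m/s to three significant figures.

r = 15690 km = 1.569×10⁷ m.
Circular speed v_c = √(μ/r) = 12930 m/s.
Escape speed v_esc = √(2μ/r) = √2 × v_c = 18280 m/s.
Δv = v_esc − v_c = 5355 m/s.

Δv ≈ 5350 m/s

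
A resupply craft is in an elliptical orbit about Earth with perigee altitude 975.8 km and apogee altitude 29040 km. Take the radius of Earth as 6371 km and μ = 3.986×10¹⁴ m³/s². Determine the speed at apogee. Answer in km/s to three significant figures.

r_p = 6371 + 975.8 = 7346.8 km = 7.3468×10⁶ m.
r_a = 6371 + 29040 = 35411 km = 3.5411×10⁷ m.
Semi-major axis a = (r_p + r_a)/2 = 21379 km = 2.138×10⁷ m.
Vis-viva: v² = μ(2/r − 1/a) = 3.986×10¹⁴ × (5.648×10⁻⁸ − 4.678×10⁻⁸) = 3.868×10⁶ m²/s².
v = 1967 m/s = 1.967 km/s.

v ≈ 1.97 km/s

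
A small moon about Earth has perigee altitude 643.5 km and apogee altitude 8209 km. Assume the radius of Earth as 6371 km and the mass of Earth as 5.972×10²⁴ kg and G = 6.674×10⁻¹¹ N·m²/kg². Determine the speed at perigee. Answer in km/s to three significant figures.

μ = GM = 6.674×10⁻¹¹ × 5.972×10²⁴ = 3.986×10¹⁴ m³/s².
r_p = 6371 + 643.5 = 7014.5 km = 7.0145×10⁶ m.
r_a = 6371 + 8209 = 14580 km = 1.4580×10⁷ m.
Semi-major axis a = (r_p + r_a)/2 = 10797 km = 1.080×10⁷ m.
Vis-viva: v² = μ(2/r − 1/a) = 3.986×10¹⁴ × (2.851×10⁻⁷ − 9.262×10⁻⁸) = 7.673×10⁷ m²/s².
v = 8759 m/s = 8.759 km/s.

v ≈ 8.76 km/s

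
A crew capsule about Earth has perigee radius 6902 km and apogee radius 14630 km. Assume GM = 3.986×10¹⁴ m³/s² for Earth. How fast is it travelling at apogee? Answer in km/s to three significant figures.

v ≈ 4.18 km/s

Semi-major axis a = (r_p + r_a)/2 = 10766 km = 1.077×10⁷ m.
Vis-viva: v² = μ(2/r − 1/a) = 3.986×10¹⁴ × (1.367×10⁻⁷ − 9.289×10⁻⁸) = 1.747×10⁷ m²/s².
v = 4179 m/s = 4.179 km/s.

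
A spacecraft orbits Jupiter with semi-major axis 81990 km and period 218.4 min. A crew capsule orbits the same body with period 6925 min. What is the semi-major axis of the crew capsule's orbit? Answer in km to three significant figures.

Kepler's third law: a³ ∝ T², so a₂ = a₁ (T₂/T₁)^(2/3).
T₂/T₁ = 31.71, (T₂/T₁)^(2/3) = 10.02.
a₂ = 81990 × 10.02 = 8.214×10⁵ km.

a₂ ≈ 8.21×10⁵ km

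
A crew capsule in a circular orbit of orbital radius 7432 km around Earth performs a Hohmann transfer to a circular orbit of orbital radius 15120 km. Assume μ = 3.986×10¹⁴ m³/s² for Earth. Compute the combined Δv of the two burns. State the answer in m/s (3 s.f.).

r₁ = 7432 km = 7.432×10⁶ m.
r₂ = 15120 km = 1.512×10⁷ m.
Transfer ellipse a_t = (r₁ + r₂)/2 = 1.128×10⁷ m.
At r₁: circular v_c1 = √(μ/r₁) = 7323 m/s; transfer-perigee v_p = √[μ(2/r₁ − 1/a_t)] = 8480 m/s.
Δv₁ = v_p − v_c1 = 1157 m/s.
At r₂: circular v_c2 = √(μ/r₂) = 5134 m/s; transfer-apogee v_a = √[μ(2/r₂ − 1/a_t)] = 4168 m/s.
Δv₂ = v_c2 − v_a = 966.0 m/s.
Total Δv = Δv₁ + Δv₂ = 2123 m/s.

Δv_total ≈ 2120 m/s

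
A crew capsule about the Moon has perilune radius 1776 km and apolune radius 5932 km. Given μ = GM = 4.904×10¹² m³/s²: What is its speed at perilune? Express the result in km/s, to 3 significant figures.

Semi-major axis a = (r_p + r_a)/2 = 3854.0 km = 3.854×10⁶ m.
Vis-viva: v² = μ(2/r − 1/a) = 4.904×10¹² × (1.126×10⁻⁶ − 2.595×10⁻⁷) = 4.250×10⁶ m²/s².
v = 2062 m/s = 2.062 km/s.

v ≈ 2.06 km/s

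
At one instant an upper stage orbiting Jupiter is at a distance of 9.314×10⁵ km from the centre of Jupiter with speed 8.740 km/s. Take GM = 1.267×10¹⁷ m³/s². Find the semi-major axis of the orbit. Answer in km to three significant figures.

r = 9.314×10⁸ m.
Vis-viva rearranged: 1/a = 2/r − v²/μ = 2.147×10⁻⁹ − 6.029×10⁻¹⁰ = 1.544×10⁻⁹ m⁻¹.
a = 6.475×10⁸ m = 6.4750×10⁵ km.

a ≈ 6.47×10⁵ km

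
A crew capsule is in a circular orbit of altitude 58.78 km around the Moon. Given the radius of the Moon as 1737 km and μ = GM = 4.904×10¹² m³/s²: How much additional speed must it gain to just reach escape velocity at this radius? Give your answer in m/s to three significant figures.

Δv ≈ 684 m/s

r = 1737 + 58.78 = 1795.8 km = 1.7958×10⁶ m.
Circular speed v_c = √(μ/r) = 1653 m/s.
Escape speed v_esc = √(2μ/r) = √2 × v_c = 2337 m/s.
Δv = v_esc − v_c = 684.5 m/s.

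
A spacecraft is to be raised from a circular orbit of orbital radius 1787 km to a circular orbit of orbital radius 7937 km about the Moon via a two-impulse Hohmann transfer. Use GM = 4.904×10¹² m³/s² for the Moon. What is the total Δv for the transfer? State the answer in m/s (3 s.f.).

Δv_total ≈ 769 m/s

r₁ = 1787 km = 1.787×10⁶ m.
r₂ = 7937 km = 7.937×10⁶ m.
Transfer ellipse a_t = (r₁ + r₂)/2 = 4.862×10⁶ m.
At r₁: circular v_c1 = √(μ/r₁) = 1657 m/s; transfer-perilune v_p = √[μ(2/r₁ − 1/a_t)] = 2117 m/s.
Δv₁ = v_p − v_c1 = 460.0 m/s.
At r₂: circular v_c2 = √(μ/r₂) = 786.0 m/s; transfer-apolune v_a = √[μ(2/r₂ − 1/a_t)] = 476.5 m/s.
Δv₂ = v_c2 − v_a = 309.5 m/s.
Total Δv = Δv₁ + Δv₂ = 769.5 m/s.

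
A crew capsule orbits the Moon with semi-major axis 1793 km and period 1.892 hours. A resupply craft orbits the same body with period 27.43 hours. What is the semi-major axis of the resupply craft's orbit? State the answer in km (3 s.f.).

a₂ ≈ 10700 km

Kepler's third law: a³ ∝ T², so a₂ = a₁ (T₂/T₁)^(2/3).
T₂/T₁ = 14.50, (T₂/T₁)^(2/3) = 5.946.
a₂ = 1793 × 5.946 = 10660 km.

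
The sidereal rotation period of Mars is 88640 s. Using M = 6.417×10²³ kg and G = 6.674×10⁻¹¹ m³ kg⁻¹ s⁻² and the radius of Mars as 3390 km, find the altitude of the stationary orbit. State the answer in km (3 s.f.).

μ = GM = 6.674×10⁻¹¹ × 6.417×10²³ = 4.283×10¹³ m³/s².
A synchronous orbit has period T, so by Kepler's third law a = (μT²/4π²)^(1/3).
μT²/4π² = 4.283×10¹³ × (8.864×10⁴)² / 39.48 = 8.524×10²¹ m³.
a = 2.043×10⁷ m = 20427 km.
Altitude h = a − R = 20427 − 3390 = 17037 km.

h_sync ≈ 17000 km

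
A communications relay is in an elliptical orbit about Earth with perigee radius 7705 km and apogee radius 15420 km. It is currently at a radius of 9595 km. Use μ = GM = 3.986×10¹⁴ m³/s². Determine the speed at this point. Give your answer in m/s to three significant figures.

Semi-major axis a = (r_p + r_a)/2 = 11562 km = 1.156×10⁷ m.
Vis-viva: v² = μ(2/r − 1/a) = 3.986×10¹⁴ × (2.084×10⁻⁷ − 8.649×10⁻⁸) = 4.861×10⁷ m²/s².
v = 6972 m/s.

v ≈ 6970 m/s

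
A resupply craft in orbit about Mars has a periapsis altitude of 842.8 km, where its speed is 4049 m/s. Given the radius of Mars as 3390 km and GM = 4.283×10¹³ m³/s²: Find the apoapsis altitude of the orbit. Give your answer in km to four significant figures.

r_p = 3390 + 842.8 = 4232.8 km = 4.233×10⁶ m.
Specific energy ε = v²/2 − μ/r = -1.921×10⁶ J/kg, so a = −μ/(2ε) = 1.115×10⁷ m.
The apsides satisfy r_p + r_a = 2a, so the apoapsis radius is 2a − r_p = 1.806×10⁷ m = 18058 km.
Apoapsis altitude = 18058 − 3390 = 14668 km.

apoapsis altitude ≈ 14670 km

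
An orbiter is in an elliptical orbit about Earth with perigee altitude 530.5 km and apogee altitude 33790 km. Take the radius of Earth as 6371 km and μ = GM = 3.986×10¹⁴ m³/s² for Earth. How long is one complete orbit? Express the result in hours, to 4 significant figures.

T ≈ 9.979 hours

r_p = 6371 + 530.5 = 6901.5 km = 6.9015×10⁶ m.
r_a = 6371 + 33790 = 40161 km = 4.0161×10⁷ m.
Semi-major axis a = (r_p + r_a)/2 = (6901.5 + 40161)/2 = 23531 km = 2.353×10⁷ m.
By Kepler's third law T = 2π√(a³/μ) = 2π × 5.717×10³ = 3.592×10⁴ s.
= 9.979 hours.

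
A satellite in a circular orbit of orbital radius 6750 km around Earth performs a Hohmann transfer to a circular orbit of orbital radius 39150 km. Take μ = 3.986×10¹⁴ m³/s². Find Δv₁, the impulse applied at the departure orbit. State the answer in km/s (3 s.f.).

Δv ≈ 2.35 km/s

r₁ = 6750 km = 6.750×10⁶ m.
r₂ = 39150 km = 3.915×10⁷ m.
Transfer ellipse a_t = (r₁ + r₂)/2 = 2.295×10⁷ m.
At r₁: circular v_c1 = √(μ/r₁) = 7685 m/s; transfer-perigee v_p = √[μ(2/r₁ − 1/a_t)] = 10040 m/s.
Δv₁ = v_p − v_c1 = 2352 m/s.
= 2.352 km/s.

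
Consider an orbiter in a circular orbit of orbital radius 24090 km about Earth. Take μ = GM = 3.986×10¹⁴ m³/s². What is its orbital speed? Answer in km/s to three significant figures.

v ≈ 4.07 km/s

r = 24090 km = 2.409×10⁷ m.
For a circular orbit v = √(μ/r) = √(3.986×10¹⁴ / 2.409×10⁷) = √(1.655×10⁷) = 4068 m/s.
That is 4.068 km/s.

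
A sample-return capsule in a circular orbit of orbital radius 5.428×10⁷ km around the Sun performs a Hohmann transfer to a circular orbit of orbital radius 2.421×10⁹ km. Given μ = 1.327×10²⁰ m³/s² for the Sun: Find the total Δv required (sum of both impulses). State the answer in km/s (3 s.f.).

Δv_total ≈ 25.6 km/s

r₁ = 5.428×10⁷ km = 5.428×10¹⁰ m.
r₂ = 2.421×10⁹ km = 2.421×10¹² m.
Transfer ellipse a_t = (r₁ + r₂)/2 = 1.238×10¹² m.
At r₁: circular v_c1 = √(μ/r₁) = 49440 m/s; transfer-perihelion v_p = √[μ(2/r₁ − 1/a_t)] = 69150 m/s.
Δv₁ = v_p − v_c1 = 19710 m/s.
At r₂: circular v_c2 = √(μ/r₂) = 7404 m/s; transfer-aphelion v_a = √[μ(2/r₂ − 1/a_t)] = 1550 m/s.
Δv₂ = v_c2 − v_a = 5853 m/s.
Total Δv = Δv₁ + Δv₂ = 25560 m/s = 25.56 km/s.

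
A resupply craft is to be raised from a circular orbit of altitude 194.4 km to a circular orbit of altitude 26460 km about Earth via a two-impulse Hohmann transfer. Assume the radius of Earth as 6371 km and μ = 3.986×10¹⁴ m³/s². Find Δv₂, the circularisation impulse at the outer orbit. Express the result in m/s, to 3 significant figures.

r₁ = 6371 + 194.4 = 6565.4 km = 6.5654×10⁶ m.
r₂ = 6371 + 26460 = 32831 km = 3.2831×10⁷ m.
Transfer ellipse a_t = (r₁ + r₂)/2 = 1.970×10⁷ m.
At r₁: circular v_c1 = √(μ/r₁) = 7792 m/s; transfer-perigee v_p = √[μ(2/r₁ − 1/a_t)] = 10060 m/s.
At r₂: circular v_c2 = √(μ/r₂) = 3484 m/s; transfer-apogee v_a = √[μ(2/r₂ − 1/a_t)] = 2012 m/s.
Δv₂ = v_c2 − v_a = 1473 m/s.

Δv ≈ 1470 m/s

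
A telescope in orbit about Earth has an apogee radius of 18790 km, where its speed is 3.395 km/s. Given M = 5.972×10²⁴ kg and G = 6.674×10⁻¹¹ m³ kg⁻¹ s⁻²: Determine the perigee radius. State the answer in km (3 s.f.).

perigee radius ≈ 7010 km

μ = GM = 6.674×10⁻¹¹ × 5.972×10²⁴ = 3.986×10¹⁴ m³/s².
r_a = 1.879×10⁷ m.
Specific energy ε = v²/2 − μ/r = -1.545×10⁷ J/kg, so a = −μ/(2ε) = 1.290×10⁷ m.
The apsides satisfy r_p + r_a = 2a, so the perigee radius is 2a − r_a = 7.009×10⁶ m = 7009.4 km.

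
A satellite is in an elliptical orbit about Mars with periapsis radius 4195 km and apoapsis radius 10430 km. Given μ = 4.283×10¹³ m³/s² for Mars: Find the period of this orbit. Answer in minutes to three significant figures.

T ≈ 316 minutes

Semi-major axis a = (r_p + r_a)/2 = (4195.0 + 10430)/2 = 7312.5 km = 7.312×10⁶ m.
By Kepler's third law T = 2π√(a³/μ) = 2π × 3.022×10³ = 1.898×10⁴ s.
= 316.4 minutes.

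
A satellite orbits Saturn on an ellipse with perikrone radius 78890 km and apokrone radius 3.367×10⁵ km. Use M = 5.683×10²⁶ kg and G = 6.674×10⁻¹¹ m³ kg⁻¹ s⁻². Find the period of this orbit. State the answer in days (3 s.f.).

μ = GM = 6.674×10⁻¹¹ × 5.683×10²⁶ = 3.793×10¹⁶ m³/s².
Semi-major axis a = (r_p + r_a)/2 = (78890 + 3.3670×10⁵)/2 = 2.0780×10⁵ km = 2.078×10⁸ m.
By Kepler's third law T = 2π√(a³/μ) = 2π × 1.538×10⁴ = 9.664×10⁴ s.
= 1.119 days.

T ≈ 1.12 days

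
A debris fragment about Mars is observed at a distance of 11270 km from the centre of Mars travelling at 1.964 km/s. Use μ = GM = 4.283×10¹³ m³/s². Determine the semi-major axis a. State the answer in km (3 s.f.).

r = 1.127×10⁷ m.
Vis-viva rearranged: 1/a = 2/r − v²/μ = 1.775×10⁻⁷ − 9.006×10⁻⁸ = 8.740×10⁻⁸ m⁻¹.
a = 1.144×10⁷ m = 11441 km.

a ≈ 11400 km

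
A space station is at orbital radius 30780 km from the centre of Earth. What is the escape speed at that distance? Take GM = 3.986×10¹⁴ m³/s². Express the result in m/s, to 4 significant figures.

v_esc ≈ 5089 m/s

r = 30780 km = 3.078×10⁷ m.
Escape speed v_esc = √(2μ/r) = √(2 × 3.986×10¹⁴ / 3.078×10⁷) = √(2.590×10⁷) = 5089 m/s.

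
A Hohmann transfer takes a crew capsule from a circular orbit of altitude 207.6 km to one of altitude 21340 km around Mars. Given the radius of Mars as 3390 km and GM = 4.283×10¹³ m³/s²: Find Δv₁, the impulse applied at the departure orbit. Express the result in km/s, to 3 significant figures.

r₁ = 3390 + 207.6 = 3597.6 km = 3.5976×10⁶ m.
r₂ = 3390 + 21340 = 24730 km = 2.4730×10⁷ m.
Transfer ellipse a_t = (r₁ + r₂)/2 = 1.416×10⁷ m.
At r₁: circular v_c1 = √(μ/r₁) = 3450 m/s; transfer-periapsis v_p = √[μ(2/r₁ − 1/a_t)] = 4559 m/s.
Δv₁ = v_p − v_c1 = 1109 m/s.
= 1.109 km/s.

Δv ≈ 1.11 km/s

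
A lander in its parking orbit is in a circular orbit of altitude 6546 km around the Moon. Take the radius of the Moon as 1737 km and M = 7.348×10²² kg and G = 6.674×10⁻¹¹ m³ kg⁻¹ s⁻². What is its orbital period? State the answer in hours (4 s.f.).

T ≈ 18.79 hours

μ = GM = 6.674×10⁻¹¹ × 7.348×10²² = 4.904×10¹² m³/s².
r = 1737 + 6546 = 8283.0 km = 8.2830×10⁶ m.
Kepler's third law: T = 2π√(r³/μ) = 2π√((8.283×10⁶)³ / 4.904×10¹²).
r³/μ = 1.159×10⁸ s², so T = 2π × 1.076×10⁴ = 6.764×10⁴ s.
Converting: 6.764×10⁴ s ÷ 3600 = 18.79 hours.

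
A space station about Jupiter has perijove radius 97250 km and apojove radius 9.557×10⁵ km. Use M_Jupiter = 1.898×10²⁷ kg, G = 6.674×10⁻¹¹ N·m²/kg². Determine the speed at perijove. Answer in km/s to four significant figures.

μ = GM = 6.674×10⁻¹¹ × 1.898×10²⁷ = 1.267×10¹⁷ m³/s².
Semi-major axis a = (r_p + r_a)/2 = 5.2648×10⁵ km = 5.265×10⁸ m.
Vis-viva: v² = μ(2/r − 1/a) = 1.267×10¹⁷ × (2.057×10⁻⁸ − 1.899×10⁻⁹) = 2.364×10⁹ m²/s².
v = 48630 m/s = 48.63 km/s.

v ≈ 48.63 km/s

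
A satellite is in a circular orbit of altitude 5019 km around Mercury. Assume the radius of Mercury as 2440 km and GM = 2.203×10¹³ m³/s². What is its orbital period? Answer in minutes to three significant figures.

T ≈ 455 minutes

r = 2440 + 5019 = 7459.0 km = 7.4590×10⁶ m.
Kepler's third law: T = 2π√(r³/μ) = 2π√((7.459×10⁶)³ / 2.203×10¹³).
r³/μ = 1.884×10⁷ s², so T = 2π × 4.340×10³ = 2.727×10⁴ s.
Converting: 2.727×10⁴ s ÷ 60.00 = 454.5 minutes.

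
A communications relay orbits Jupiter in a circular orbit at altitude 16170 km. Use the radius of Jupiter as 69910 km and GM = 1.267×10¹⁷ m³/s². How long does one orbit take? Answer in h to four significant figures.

T ≈ 3.916 h

r = 69910 + 16170 = 86080 km = 8.6080×10⁷ m.
Kepler's third law: T = 2π√(r³/μ) = 2π√((8.608×10⁷)³ / 1.267×10¹⁷).
r³/μ = 5.034×10⁶ s², so T = 2π × 2.244×10³ = 1.410×10⁴ s.
Converting: 1.410×10⁴ s ÷ 3600 = 3.916 h.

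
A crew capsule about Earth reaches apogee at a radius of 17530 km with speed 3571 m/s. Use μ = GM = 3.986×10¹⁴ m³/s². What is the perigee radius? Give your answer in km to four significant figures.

r_a = 1.753×10⁷ m.
Specific energy ε = v²/2 − μ/r = -1.636×10⁷ J/kg, so a = −μ/(2ε) = 1.218×10⁷ m.
The apsides satisfy r_p + r_a = 2a, so the perigee radius is 2a − r_a = 6.831×10⁶ m = 6831.1 km.

perigee radius ≈ 6831 km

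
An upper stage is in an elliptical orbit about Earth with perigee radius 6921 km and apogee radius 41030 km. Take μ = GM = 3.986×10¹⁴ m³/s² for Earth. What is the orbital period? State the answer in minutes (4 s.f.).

Semi-major axis a = (r_p + r_a)/2 = (6921.0 + 41030)/2 = 23976 km = 2.398×10⁷ m.
By Kepler's third law T = 2π√(a³/μ) = 2π × 5.880×10³ = 3.695×10⁴ s.
= 615.8 minutes.

T ≈ 615.8 minutes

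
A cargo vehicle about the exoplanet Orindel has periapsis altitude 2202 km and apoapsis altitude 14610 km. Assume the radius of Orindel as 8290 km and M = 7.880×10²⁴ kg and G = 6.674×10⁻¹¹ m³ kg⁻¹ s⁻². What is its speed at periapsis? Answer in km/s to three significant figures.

μ = GM = 6.674×10⁻¹¹ × 7.880×10²⁴ = 5.259×10¹⁴ m³/s².
r_p = 8290 + 2202 = 10492 km = 1.0492×10⁷ m.
r_a = 8290 + 14610 = 22900 km = 2.2900×10⁷ m.
Semi-major axis a = (r_p + r_a)/2 = 16696 km = 1.670×10⁷ m.
Vis-viva: v² = μ(2/r − 1/a) = 5.259×10¹⁴ × (1.906×10⁻⁷ − 5.989×10⁻⁸) = 6.875×10⁷ m²/s².
v = 8292 m/s = 8.292 km/s.

v ≈ 8.29 km/s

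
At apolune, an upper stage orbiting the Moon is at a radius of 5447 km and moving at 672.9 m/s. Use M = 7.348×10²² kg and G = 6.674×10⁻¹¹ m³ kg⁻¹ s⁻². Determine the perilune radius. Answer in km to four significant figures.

perilune radius ≈ 1830 km

μ = GM = 6.674×10⁻¹¹ × 7.348×10²² = 4.904×10¹² m³/s².
r_a = 5.447×10⁶ m.
Specific energy ε = v²/2 − μ/r = -6.739×10⁵ J/kg, so a = −μ/(2ε) = 3.638×10⁶ m.
The apsides satisfy r_p + r_a = 2a, so the perilune radius is 2a − r_a = 1.830×10⁶ m = 1829.9 km.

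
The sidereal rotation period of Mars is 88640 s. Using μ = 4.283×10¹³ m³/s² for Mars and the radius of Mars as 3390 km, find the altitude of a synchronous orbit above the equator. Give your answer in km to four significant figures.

h_sync ≈ 17040 km

A synchronous orbit has period T, so by Kepler's third law a = (μT²/4π²)^(1/3).
μT²/4π² = 4.283×10¹³ × (8.864×10⁴)² / 39.48 = 8.524×10²¹ m³.
a = 2.043×10⁷ m = 20428 km.
Altitude h = a − R = 20428 − 3390 = 17038 km.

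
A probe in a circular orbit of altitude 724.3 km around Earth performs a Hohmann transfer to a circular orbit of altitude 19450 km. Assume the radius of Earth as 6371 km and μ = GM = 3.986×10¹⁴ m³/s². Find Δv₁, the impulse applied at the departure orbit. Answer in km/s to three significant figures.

r₁ = 6371 + 724.3 = 7095.3 km = 7.0953×10⁶ m.
r₂ = 6371 + 19450 = 25821 km = 2.5821×10⁷ m.
Transfer ellipse a_t = (r₁ + r₂)/2 = 1.646×10⁷ m.
At r₁: circular v_c1 = √(μ/r₁) = 7495 m/s; transfer-perigee v_p = √[μ(2/r₁ − 1/a_t)] = 9388 m/s.
Δv₁ = v_p − v_c1 = 1893 m/s.
= 1.893 km/s.

Δv ≈ 1.89 km/s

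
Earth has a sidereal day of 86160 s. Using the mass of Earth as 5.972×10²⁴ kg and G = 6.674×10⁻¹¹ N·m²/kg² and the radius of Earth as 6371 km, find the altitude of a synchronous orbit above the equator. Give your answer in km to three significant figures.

μ = GM = 6.674×10⁻¹¹ × 5.972×10²⁴ = 3.986×10¹⁴ m³/s².
A synchronous orbit has period T, so by Kepler's third law a = (μT²/4π²)^(1/3).
μT²/4π² = 3.986×10¹⁴ × (8.616×10⁴)² / 39.48 = 7.495×10²² m³.
a = 4.216×10⁷ m = 42162 km.
Altitude h = a − R = 42162 − 6371 = 35791 km.

h_sync ≈ 35800 km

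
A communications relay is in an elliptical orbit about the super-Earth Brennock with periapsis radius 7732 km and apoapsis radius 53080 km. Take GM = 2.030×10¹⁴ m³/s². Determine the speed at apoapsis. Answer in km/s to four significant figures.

Semi-major axis a = (r_p + r_a)/2 = 30406 km = 3.041×10⁷ m.
Vis-viva: v² = μ(2/r − 1/a) = 2.030×10¹⁴ × (3.768×10⁻⁸ − 3.289×10⁻⁸) = 9.725×10⁵ m²/s².
v = 986.2 m/s = 0.9862 km/s.

v ≈ 0.9862 km/s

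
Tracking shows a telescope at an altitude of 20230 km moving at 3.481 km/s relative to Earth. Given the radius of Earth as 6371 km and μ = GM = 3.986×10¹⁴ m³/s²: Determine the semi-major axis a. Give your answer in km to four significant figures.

a ≈ 22330 km

r = 6371 + 20230 = 26601 km = 2.660×10⁷ m.
Specific orbital energy ε = v²/2 − μ/r = (3481)²/2 − 3.986×10¹⁴/2.660×10⁷ = -8.926×10⁶ J/kg.
Since ε = −μ/(2a), a = −μ/(2ε) = 2.233×10⁷ m = 22329 km.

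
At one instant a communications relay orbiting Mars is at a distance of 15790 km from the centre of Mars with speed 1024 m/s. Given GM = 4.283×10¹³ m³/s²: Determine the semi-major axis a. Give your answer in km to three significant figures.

r = 1.579×10⁷ m.
Specific orbital energy ε = v²/2 − μ/r = (1024)²/2 − 4.283×10¹³/1.579×10⁷ = -2.188×10⁶ J/kg.
Since ε = −μ/(2a), a = −μ/(2ε) = 9.787×10⁶ m = 9786.6 km.

a ≈ 9790 km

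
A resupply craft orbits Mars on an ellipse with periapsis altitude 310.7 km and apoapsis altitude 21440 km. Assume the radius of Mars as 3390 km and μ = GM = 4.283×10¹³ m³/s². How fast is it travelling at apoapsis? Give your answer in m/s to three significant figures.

r_p = 3390 + 310.7 = 3700.7 km = 3.7007×10⁶ m.
r_a = 3390 + 21440 = 24830 km = 2.4830×10⁷ m.
Semi-major axis a = (r_p + r_a)/2 = 14265 km = 1.427×10⁷ m.
Vis-viva: v² = μ(2/r − 1/a) = 4.283×10¹³ × (8.055×10⁻⁸ − 7.010×10⁻⁸) = 4.475×10⁵ m²/s².
v = 668.9 m/s.

v ≈ 669 m/s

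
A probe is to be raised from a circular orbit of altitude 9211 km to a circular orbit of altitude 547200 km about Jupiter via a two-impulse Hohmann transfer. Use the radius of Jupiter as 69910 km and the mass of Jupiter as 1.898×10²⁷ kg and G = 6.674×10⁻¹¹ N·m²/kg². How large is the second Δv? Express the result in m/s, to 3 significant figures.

μ = GM = 6.674×10⁻¹¹ × 1.898×10²⁷ = 1.267×10¹⁷ m³/s².
r₁ = 69910 + 9211 = 79121 km = 7.9121×10⁷ m.
r₂ = 69910 + 547200 = 617110 km = 6.1711×10⁸ m.
Transfer ellipse a_t = (r₁ + r₂)/2 = 3.481×10⁸ m.
At r₁: circular v_c1 = √(μ/r₁) = 40010 m/s; transfer-perijove v_p = √[μ(2/r₁ − 1/a_t)] = 53270 m/s.
At r₂: circular v_c2 = √(μ/r₂) = 14330 m/s; transfer-apojove v_a = √[μ(2/r₂ − 1/a_t)] = 6830 m/s.
Δv₂ = v_c2 − v_a = 7497 m/s.

Δv ≈ 7500 m/s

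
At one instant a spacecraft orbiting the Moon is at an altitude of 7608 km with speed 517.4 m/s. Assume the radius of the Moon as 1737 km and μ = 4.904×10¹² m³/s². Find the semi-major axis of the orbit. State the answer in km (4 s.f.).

a ≈ 6272 km

r = 1737 + 7608 = 9345.0 km = 9.345×10⁶ m.
Vis-viva rearranged: 1/a = 2/r − v²/μ = 2.140×10⁻⁷ − 5.459×10⁻⁸ = 1.594×10⁻⁷ m⁻¹.
a = 6.272×10⁶ m = 6272.4 km.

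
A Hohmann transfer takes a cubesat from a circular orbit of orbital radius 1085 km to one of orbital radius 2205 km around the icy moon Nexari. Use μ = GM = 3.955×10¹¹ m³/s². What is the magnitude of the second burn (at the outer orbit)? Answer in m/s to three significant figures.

r₁ = 1085 km = 1.085×10⁶ m.
r₂ = 2205 km = 2.205×10⁶ m.
Transfer ellipse a_t = (r₁ + r₂)/2 = 1.645×10⁶ m.
At r₁: circular v_c1 = √(μ/r₁) = 603.8 m/s; transfer-periapsis v_p = √[μ(2/r₁ − 1/a_t)] = 699.0 m/s.
At r₂: circular v_c2 = √(μ/r₂) = 423.5 m/s; transfer-apoapsis v_a = √[μ(2/r₂ − 1/a_t)] = 344.0 m/s.
Δv₂ = v_c2 − v_a = 79.56 m/s.

Δv ≈ 79.6 m/s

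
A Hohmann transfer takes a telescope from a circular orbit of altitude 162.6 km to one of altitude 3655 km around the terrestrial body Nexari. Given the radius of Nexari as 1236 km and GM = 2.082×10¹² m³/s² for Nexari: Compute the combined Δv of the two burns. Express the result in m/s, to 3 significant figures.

r₁ = 1236 + 162.6 = 1398.6 km = 1.3986×10⁶ m.
r₂ = 1236 + 3655 = 4891.0 km = 4.8910×10⁶ m.
Transfer ellipse a_t = (r₁ + r₂)/2 = 3.145×10⁶ m.
At r₁: circular v_c1 = √(μ/r₁) = 1220 m/s; transfer-periapsis v_p = √[μ(2/r₁ − 1/a_t)] = 1522 m/s.
Δv₁ = v_p − v_c1 = 301.5 m/s.
At r₂: circular v_c2 = √(μ/r₂) = 652.4 m/s; transfer-apoapsis v_a = √[μ(2/r₂ − 1/a_t)] = 435.1 m/s.
Δv₂ = v_c2 − v_a = 217.3 m/s.
Total Δv = Δv₁ + Δv₂ = 518.8 m/s.

Δv_total ≈ 519 m/s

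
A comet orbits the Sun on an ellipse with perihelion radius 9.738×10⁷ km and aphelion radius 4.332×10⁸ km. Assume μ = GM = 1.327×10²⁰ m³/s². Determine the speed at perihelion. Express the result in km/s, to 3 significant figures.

v ≈ 47.2 km/s

Semi-major axis a = (r_p + r_a)/2 = 2.6529×10⁸ km = 2.653×10¹¹ m.
Vis-viva: v² = μ(2/r − 1/a) = 1.327×10²⁰ × (2.054×10⁻¹¹ − 3.769×10⁻¹²) = 2.225×10⁹ m²/s².
v = 47170 m/s = 47.17 km/s.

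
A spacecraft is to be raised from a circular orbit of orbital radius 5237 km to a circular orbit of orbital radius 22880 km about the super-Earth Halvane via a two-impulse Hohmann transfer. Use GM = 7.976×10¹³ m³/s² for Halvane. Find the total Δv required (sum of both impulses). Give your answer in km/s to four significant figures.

r₁ = 5237 km = 5.237×10⁶ m.
r₂ = 22880 km = 2.288×10⁷ m.
Transfer ellipse a_t = (r₁ + r₂)/2 = 1.406×10⁷ m.
At r₁: circular v_c1 = √(μ/r₁) = 3903 m/s; transfer-periapsis v_p = √[μ(2/r₁ − 1/a_t)] = 4979 m/s.
Δv₁ = v_p − v_c1 = 1076 m/s.
At r₂: circular v_c2 = √(μ/r₂) = 1867 m/s; transfer-apoapsis v_a = √[μ(2/r₂ − 1/a_t)] = 1140 m/s.
Δv₂ = v_c2 − v_a = 727.5 m/s.
Total Δv = Δv₁ + Δv₂ = 1804 m/s = 1.804 km/s.

Δv_total ≈ 1.804 km/s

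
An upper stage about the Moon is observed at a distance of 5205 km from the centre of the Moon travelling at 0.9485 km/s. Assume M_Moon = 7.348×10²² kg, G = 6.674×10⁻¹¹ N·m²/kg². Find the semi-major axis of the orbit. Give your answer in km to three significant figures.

μ = GM = 6.674×10⁻¹¹ × 7.348×10²² = 4.904×10¹² m³/s².
r = 5.205×10⁶ m.
Specific orbital energy ε = v²/2 − μ/r = (948.5)²/2 − 4.904×10¹²/5.205×10⁶ = -4.924×10⁵ J/kg.
Since ε = −μ/(2a), a = −μ/(2ε) = 4.980×10⁶ m = 4980.2 km.

a ≈ 4980 km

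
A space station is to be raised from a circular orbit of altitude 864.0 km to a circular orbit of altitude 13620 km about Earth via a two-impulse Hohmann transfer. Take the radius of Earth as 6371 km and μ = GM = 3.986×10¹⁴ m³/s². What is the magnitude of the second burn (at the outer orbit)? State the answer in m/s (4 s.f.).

r₁ = 6371 + 864.0 = 7235.0 km = 7.2350×10⁶ m.
r₂ = 6371 + 13620 = 19991 km = 1.9991×10⁷ m.
Transfer ellipse a_t = (r₁ + r₂)/2 = 1.361×10⁷ m.
At r₁: circular v_c1 = √(μ/r₁) = 7422 m/s; transfer-perigee v_p = √[μ(2/r₁ − 1/a_t)] = 8995 m/s.
At r₂: circular v_c2 = √(μ/r₂) = 4465 m/s; transfer-apogee v_a = √[μ(2/r₂ − 1/a_t)] = 3255 m/s.
Δv₂ = v_c2 − v_a = 1210 m/s.

Δv ≈ 1210 m/s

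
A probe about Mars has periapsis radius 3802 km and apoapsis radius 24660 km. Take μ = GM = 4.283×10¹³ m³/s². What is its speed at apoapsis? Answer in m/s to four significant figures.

v ≈ 681.2 m/s

Semi-major axis a = (r_p + r_a)/2 = 14231 km = 1.423×10⁷ m.
Vis-viva: v² = μ(2/r − 1/a) = 4.283×10¹³ × (8.110×10⁻⁸ − 7.027×10⁻⁸) = 4.640×10⁵ m²/s².
v = 681.2 m/s.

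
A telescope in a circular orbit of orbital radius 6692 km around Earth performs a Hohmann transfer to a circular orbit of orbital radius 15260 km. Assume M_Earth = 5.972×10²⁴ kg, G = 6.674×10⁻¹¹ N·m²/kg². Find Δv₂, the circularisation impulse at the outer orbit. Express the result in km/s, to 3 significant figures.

μ = GM = 6.674×10⁻¹¹ × 5.972×10²⁴ = 3.986×10¹⁴ m³/s².
r₁ = 6692 km = 6.692×10⁶ m.
r₂ = 15260 km = 1.526×10⁷ m.
Transfer ellipse a_t = (r₁ + r₂)/2 = 1.098×10⁷ m.
At r₁: circular v_c1 = √(μ/r₁) = 7717 m/s; transfer-perigee v_p = √[μ(2/r₁ − 1/a_t)] = 9100 m/s.
At r₂: circular v_c2 = √(μ/r₂) = 5111 m/s; transfer-apogee v_a = √[μ(2/r₂ − 1/a_t)] = 3991 m/s.
Δv₂ = v_c2 − v_a = 1120 m/s.
= 1.120 km/s.

Δv ≈ 1.12 km/s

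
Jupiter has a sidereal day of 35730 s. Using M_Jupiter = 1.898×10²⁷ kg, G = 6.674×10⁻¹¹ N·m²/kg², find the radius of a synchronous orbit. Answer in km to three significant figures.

μ = GM = 6.674×10⁻¹¹ × 1.898×10²⁷ = 1.267×10¹⁷ m³/s².
A synchronous orbit has period T, so by Kepler's third law a = (μT²/4π²)^(1/3).
μT²/4π² = 1.267×10¹⁷ × (3.573×10⁴)² / 39.48 = 4.096×10²⁴ m³.
a = 1.600×10⁸ m = 1.6000×10⁵ km.

r_sync ≈ 1.60×10⁵ km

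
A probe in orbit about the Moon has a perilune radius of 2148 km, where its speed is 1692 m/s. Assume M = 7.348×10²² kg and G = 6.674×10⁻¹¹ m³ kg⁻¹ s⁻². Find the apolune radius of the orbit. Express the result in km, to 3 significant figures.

apolune radius ≈ 3610 km

μ = GM = 6.674×10⁻¹¹ × 7.348×10²² = 4.904×10¹² m³/s².
r_p = 2.148×10⁶ m.
Specific energy ε = v²/2 − μ/r = -8.516×10⁵ J/kg, so a = −μ/(2ε) = 2.879×10⁶ m.
The apsides satisfy r_p + r_a = 2a, so the apolune radius is 2a − r_p = 3.610×10⁶ m = 3610.3 km.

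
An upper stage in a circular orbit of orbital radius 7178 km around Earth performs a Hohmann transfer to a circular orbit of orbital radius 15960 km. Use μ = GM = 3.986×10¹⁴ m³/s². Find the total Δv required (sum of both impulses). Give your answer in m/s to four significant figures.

r₁ = 7178 km = 7.178×10⁶ m.
r₂ = 15960 km = 1.596×10⁷ m.
Transfer ellipse a_t = (r₁ + r₂)/2 = 1.157×10⁷ m.
At r₁: circular v_c1 = √(μ/r₁) = 7452 m/s; transfer-perigee v_p = √[μ(2/r₁ − 1/a_t)] = 8753 m/s.
Δv₁ = v_p − v_c1 = 1301 m/s.
At r₂: circular v_c2 = √(μ/r₂) = 4997 m/s; transfer-apogee v_a = √[μ(2/r₂ − 1/a_t)] = 3936 m/s.
Δv₂ = v_c2 − v_a = 1061 m/s.
Total Δv = Δv₁ + Δv₂ = 2362 m/s.

Δv_total ≈ 2362 m/s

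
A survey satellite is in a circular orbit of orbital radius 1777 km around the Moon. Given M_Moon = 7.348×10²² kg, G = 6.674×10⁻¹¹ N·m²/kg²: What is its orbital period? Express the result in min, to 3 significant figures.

μ = GM = 6.674×10⁻¹¹ × 7.348×10²² = 4.904×10¹² m³/s².
r = 1777 km = 1.777×10⁶ m.
Kepler's third law: T = 2π√(r³/μ) = 2π√((1.777×10⁶)³ / 4.904×10¹²).
r³/μ = 1.144×10⁶ s², so T = 2π × 1.070×10³ = 6.721×10³ s.
Converting: 6.721×10³ s ÷ 60.00 = 112.0 min.

T ≈ 112 min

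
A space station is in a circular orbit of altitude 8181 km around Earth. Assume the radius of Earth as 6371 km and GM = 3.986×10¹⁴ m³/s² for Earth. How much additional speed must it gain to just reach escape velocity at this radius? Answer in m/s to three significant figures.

r = 6371 + 8181 = 14552 km = 1.4552×10⁷ m.
Circular speed v_c = √(μ/r) = 5234 m/s.
Escape speed v_esc = √(2μ/r) = √2 × v_c = 7402 m/s.
Δv = v_esc − v_c = 2168 m/s.

Δv ≈ 2170 m/s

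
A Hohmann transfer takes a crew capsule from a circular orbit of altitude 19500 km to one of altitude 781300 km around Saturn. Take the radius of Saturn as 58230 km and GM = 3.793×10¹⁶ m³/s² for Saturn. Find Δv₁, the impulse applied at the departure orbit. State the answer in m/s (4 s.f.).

r₁ = 58230 + 19500 = 77730 km = 7.7730×10⁷ m.
r₂ = 58230 + 781300 = 839530 km = 8.3953×10⁸ m.
Transfer ellipse a_t = (r₁ + r₂)/2 = 4.586×10⁸ m.
At r₁: circular v_c1 = √(μ/r₁) = 22090 m/s; transfer-perikrone v_p = √[μ(2/r₁ − 1/a_t)] = 29890 m/s.
Δv₁ = v_p − v_c1 = 7797 m/s.

Δv ≈ 7797 m/s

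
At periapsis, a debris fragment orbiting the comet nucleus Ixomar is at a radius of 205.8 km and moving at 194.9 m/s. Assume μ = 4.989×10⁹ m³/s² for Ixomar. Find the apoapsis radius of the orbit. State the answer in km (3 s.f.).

apoapsis radius ≈ 745 km

r_p = 2.058×10⁵ m.
Specific energy ε = v²/2 − μ/r = -5.249×10³ J/kg, so a = −μ/(2ε) = 4.752×10⁵ m.
The apsides satisfy r_p + r_a = 2a, so the apoapsis radius is 2a − r_p = 7.447×10⁵ m = 744.67 km.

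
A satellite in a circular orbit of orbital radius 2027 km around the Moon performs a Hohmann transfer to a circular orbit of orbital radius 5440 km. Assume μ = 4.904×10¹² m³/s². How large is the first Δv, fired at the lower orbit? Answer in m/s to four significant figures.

r₁ = 2027 km = 2.027×10⁶ m.
r₂ = 5440 km = 5.440×10⁶ m.
Transfer ellipse a_t = (r₁ + r₂)/2 = 3.734×10⁶ m.
At r₁: circular v_c1 = √(μ/r₁) = 1555 m/s; transfer-perilune v_p = √[μ(2/r₁ − 1/a_t)] = 1878 m/s.
Δv₁ = v_p − v_c1 = 322.1 m/s.

Δv ≈ 322.1 m/s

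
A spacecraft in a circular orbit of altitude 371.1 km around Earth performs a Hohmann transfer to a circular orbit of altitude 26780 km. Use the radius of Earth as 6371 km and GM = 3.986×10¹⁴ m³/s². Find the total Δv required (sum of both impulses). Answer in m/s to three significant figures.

r₁ = 6371 + 371.1 = 6742.1 km = 6.7421×10⁶ m.
r₂ = 6371 + 26780 = 33151 km = 3.3151×10⁷ m.
Transfer ellipse a_t = (r₁ + r₂)/2 = 1.995×10⁷ m.
At r₁: circular v_c1 = √(μ/r₁) = 7689 m/s; transfer-perigee v_p = √[μ(2/r₁ − 1/a_t)] = 9913 m/s.
Δv₁ = v_p − v_c1 = 2224 m/s.
At r₂: circular v_c2 = √(μ/r₂) = 3468 m/s; transfer-apogee v_a = √[μ(2/r₂ − 1/a_t)] = 2016 m/s.
Δv₂ = v_c2 − v_a = 1452 m/s.
Total Δv = Δv₁ + Δv₂ = 3675 m/s.

Δv_total ≈ 3680 m/s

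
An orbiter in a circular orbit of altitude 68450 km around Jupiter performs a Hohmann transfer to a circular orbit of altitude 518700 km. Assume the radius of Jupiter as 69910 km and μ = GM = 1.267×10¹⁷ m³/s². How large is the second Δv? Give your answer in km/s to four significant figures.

r₁ = 69910 + 68450 = 138360 km = 1.3836×10⁸ m.
r₂ = 69910 + 518700 = 588610 km = 5.8861×10⁸ m.
Transfer ellipse a_t = (r₁ + r₂)/2 = 3.635×10⁸ m.
At r₁: circular v_c1 = √(μ/r₁) = 30260 m/s; transfer-perijove v_p = √[μ(2/r₁ − 1/a_t)] = 38510 m/s.
At r₂: circular v_c2 = √(μ/r₂) = 14670 m/s; transfer-apojove v_a = √[μ(2/r₂ − 1/a_t)] = 9052 m/s.
Δv₂ = v_c2 − v_a = 5620 m/s.
= 5.620 km/s.

Δv ≈ 5.620 km/s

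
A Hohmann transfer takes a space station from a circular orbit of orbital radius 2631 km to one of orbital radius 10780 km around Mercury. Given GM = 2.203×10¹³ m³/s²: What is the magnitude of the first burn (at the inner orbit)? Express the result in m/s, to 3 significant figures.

r₁ = 2631 km = 2.631×10⁶ m.
r₂ = 10780 km = 1.078×10⁷ m.
Transfer ellipse a_t = (r₁ + r₂)/2 = 6.706×10⁶ m.
At r₁: circular v_c1 = √(μ/r₁) = 2894 m/s; transfer-periherm v_p = √[μ(2/r₁ − 1/a_t)] = 3669 m/s.
Δv₁ = v_p − v_c1 = 775.3 m/s.

Δv ≈ 775 m/s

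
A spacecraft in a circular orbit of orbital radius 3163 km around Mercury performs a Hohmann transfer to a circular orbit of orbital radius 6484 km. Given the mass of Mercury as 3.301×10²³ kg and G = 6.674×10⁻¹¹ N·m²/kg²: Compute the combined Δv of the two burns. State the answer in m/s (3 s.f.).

μ = GM = 6.674×10⁻¹¹ × 3.301×10²³ = 2.203×10¹³ m³/s².
r₁ = 3163 km = 3.163×10⁶ m.
r₂ = 6484 km = 6.484×10⁶ m.
Transfer ellipse a_t = (r₁ + r₂)/2 = 4.824×10⁶ m.
At r₁: circular v_c1 = √(μ/r₁) = 2639 m/s; transfer-periherm v_p = √[μ(2/r₁ − 1/a_t)] = 3060 m/s.
Δv₁ = v_p − v_c1 = 420.7 m/s.
At r₂: circular v_c2 = √(μ/r₂) = 1843 m/s; transfer-apoherm v_a = √[μ(2/r₂ − 1/a_t)] = 1493 m/s.
Δv₂ = v_c2 − v_a = 350.6 m/s.
Total Δv = Δv₁ + Δv₂ = 771.4 m/s.

Δv_total ≈ 771 m/s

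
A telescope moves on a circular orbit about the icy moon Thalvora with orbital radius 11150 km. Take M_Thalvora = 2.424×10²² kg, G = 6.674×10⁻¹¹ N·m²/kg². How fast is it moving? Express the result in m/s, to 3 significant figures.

v ≈ 381 m/s

μ = GM = 6.674×10⁻¹¹ × 2.424×10²² = 1.618×10¹² m³/s².
r = 11150 km = 1.115×10⁷ m.
For a circular orbit v = √(μ/r) = √(1.618×10¹² / 1.115×10⁷) = √(1.451×10⁵) = 380.9 m/s.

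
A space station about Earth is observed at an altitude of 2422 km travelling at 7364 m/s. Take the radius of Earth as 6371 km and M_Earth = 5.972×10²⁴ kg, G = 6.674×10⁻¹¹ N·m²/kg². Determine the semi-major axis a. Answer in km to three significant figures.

a ≈ 10900 km

μ = GM = 6.674×10⁻¹¹ × 5.972×10²⁴ = 3.986×10¹⁴ m³/s².
r = 6371 + 2422 = 8793.0 km = 8.793×10⁶ m.
Specific orbital energy ε = v²/2 − μ/r = (7364)²/2 − 3.986×10¹⁴/8.793×10⁶ = -1.821×10⁷ J/kg.
Since ε = −μ/(2a), a = −μ/(2ε) = 1.094×10⁷ m = 10941 km.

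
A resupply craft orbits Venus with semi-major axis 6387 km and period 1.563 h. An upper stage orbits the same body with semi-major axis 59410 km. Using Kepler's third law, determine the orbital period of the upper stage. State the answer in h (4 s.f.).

T₂ ≈ 44.34 h

Kepler's third law: T² ∝ a³, so T₂ = T₁ (a₂/a₁)^(3/2).
a₂/a₁ = 9.302, (a₂/a₁)^(3/2) = 28.37.
T₂ = 1.563 × 28.37 = 44.34 h.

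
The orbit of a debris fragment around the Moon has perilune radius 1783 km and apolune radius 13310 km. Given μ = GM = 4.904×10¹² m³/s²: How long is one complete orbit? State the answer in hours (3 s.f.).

Semi-major axis a = (r_p + r_a)/2 = (1783.0 + 13310)/2 = 7546.5 km = 7.546×10⁶ m.
By Kepler's third law T = 2π√(a³/μ) = 2π × 9.361×10³ = 5.882×10⁴ s.
= 16.34 hours.

T ≈ 16.3 hours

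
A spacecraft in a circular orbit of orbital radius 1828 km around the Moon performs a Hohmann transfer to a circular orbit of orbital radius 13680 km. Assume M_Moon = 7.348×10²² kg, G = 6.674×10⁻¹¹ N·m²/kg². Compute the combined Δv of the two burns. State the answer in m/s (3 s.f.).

Δv_total ≈ 846 m/s

μ = GM = 6.674×10⁻¹¹ × 7.348×10²² = 4.904×10¹² m³/s².
r₁ = 1828 km = 1.828×10⁶ m.
r₂ = 13680 km = 1.368×10⁷ m.
Transfer ellipse a_t = (r₁ + r₂)/2 = 7.754×10⁶ m.
At r₁: circular v_c1 = √(μ/r₁) = 1638 m/s; transfer-perilune v_p = √[μ(2/r₁ − 1/a_t)] = 2176 m/s.
Δv₁ = v_p − v_c1 = 537.6 m/s.
At r₂: circular v_c2 = √(μ/r₂) = 598.7 m/s; transfer-apolune v_a = √[μ(2/r₂ − 1/a_t)] = 290.7 m/s.
Δv₂ = v_c2 − v_a = 308.0 m/s.
Total Δv = Δv₁ + Δv₂ = 845.7 m/s.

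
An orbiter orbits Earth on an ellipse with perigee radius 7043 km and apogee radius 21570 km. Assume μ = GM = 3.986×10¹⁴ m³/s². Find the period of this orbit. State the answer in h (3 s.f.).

T ≈ 4.73 h

Semi-major axis a = (r_p + r_a)/2 = (7043.0 + 21570)/2 = 14306 km = 1.431×10⁷ m.
By Kepler's third law T = 2π√(a³/μ) = 2π × 2.710×10³ = 1.703×10⁴ s.
= 4.731 h.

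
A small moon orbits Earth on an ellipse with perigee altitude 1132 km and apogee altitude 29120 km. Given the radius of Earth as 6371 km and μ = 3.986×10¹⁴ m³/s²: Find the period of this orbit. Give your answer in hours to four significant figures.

r_p = 6371 + 1132 = 7503.0 km = 7.5030×10⁶ m.
r_a = 6371 + 29120 = 35491 km = 3.5491×10⁷ m.
Semi-major axis a = (r_p + r_a)/2 = (7503.0 + 35491)/2 = 21497 km = 2.150×10⁷ m.
By Kepler's third law T = 2π√(a³/μ) = 2π × 4.992×10³ = 3.137×10⁴ s.
= 8.713 hours.

T ≈ 8.713 hours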